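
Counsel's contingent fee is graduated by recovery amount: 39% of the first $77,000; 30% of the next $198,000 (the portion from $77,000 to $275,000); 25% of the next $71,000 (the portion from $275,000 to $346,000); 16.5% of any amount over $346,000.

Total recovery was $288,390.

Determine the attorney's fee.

$92,777.50

First $77,000 at 39% = $30,030.00
Next $198,000 at 30% = $59,400.00
Remaining $13,390 at 25% = $3,347.50
Fee: $30,030.00 + $59,400.00 + $3,347.50 = $92,777.50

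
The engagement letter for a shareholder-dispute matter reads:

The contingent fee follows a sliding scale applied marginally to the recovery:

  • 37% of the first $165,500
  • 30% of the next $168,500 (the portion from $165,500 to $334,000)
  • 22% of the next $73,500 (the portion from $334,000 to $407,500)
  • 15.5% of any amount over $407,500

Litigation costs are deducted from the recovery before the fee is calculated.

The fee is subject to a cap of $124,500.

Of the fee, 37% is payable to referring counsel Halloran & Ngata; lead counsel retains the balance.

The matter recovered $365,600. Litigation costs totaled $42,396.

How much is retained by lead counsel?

Fee base (net of costs): $365,600 − $42,396 = $323,204
First $165,500 at 37% = $61,235.00
Remaining $157,704 at 30% = $47,311.20
Fee: $61,235.00 + $47,311.20 = $108,546.20
$108,546.20 is under the $124,500 cap.
Referral share: 37% of $108,546.20 = $40,162.09; lead counsel retains $108,546.20 − $40,162.09 = $68,384.11.

$68,384.11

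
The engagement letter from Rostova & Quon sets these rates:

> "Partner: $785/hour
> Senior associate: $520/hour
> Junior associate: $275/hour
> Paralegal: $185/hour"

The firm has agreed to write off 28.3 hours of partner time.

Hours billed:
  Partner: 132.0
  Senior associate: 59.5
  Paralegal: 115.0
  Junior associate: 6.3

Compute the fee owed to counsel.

$135,352.00

Partner: 132.0 × $785 = $103,620.00
Senior associate: 59.5 × $520 = $30,940.00
Junior associate: 6.3 × $275 = $1,732.50
Paralegal: 115.0 × $185 = $21,275.00
Subtotal: $157,567.50
Write-off: 28.3 × $785 = $22,215.50
Total: $157,567.50 − $22,215.50 = $135,352.00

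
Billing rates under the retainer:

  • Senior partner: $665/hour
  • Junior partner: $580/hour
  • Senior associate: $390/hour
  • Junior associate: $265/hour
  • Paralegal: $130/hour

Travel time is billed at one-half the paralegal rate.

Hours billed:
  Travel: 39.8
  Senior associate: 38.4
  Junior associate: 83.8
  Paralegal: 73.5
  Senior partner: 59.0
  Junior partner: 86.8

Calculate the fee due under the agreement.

Senior partner: 59.0 × $665 = $39,235.00
Junior partner: 86.8 × $580 = $50,344.00
Senior associate: 38.4 × $390 = $14,976.00
Junior associate: 83.8 × $265 = $22,207.00
Paralegal: 73.5 × $130 = $9,555.00
Subtotal: $39,235.00 + $50,344.00 + $14,976.00 + $22,207.00 + $9,555.00 = $136,317.00
Travel: 39.8 × ($130 ÷ 2) = 39.8 × $65.00 = $2,587.00
Total: $136,317.00 + $2,587.00 = $138,904.00

$138,904.00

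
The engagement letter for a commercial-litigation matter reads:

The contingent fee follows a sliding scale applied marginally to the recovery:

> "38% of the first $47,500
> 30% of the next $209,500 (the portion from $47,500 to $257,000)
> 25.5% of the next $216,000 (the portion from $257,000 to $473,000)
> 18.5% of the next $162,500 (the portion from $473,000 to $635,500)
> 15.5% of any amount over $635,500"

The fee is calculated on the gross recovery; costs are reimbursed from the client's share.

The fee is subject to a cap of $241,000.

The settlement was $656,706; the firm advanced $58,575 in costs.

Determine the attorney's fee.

$169,329.43

Fee base is the gross recovery, $656,706; costs are reimbursed separately.
First $47,500 at 38% = $18,050.00
Next $209,500 at 30% = $62,850.00
Next $216,000 at 25.5% = $55,080.00
Next $162,500 at 18.5% = $30,062.50
Remaining $21,206 at 15.5% = $3,286.93
Fee: $18,050.00 + $62,850.00 + $55,080.00 + $30,062.50 + $3,286.93 = $169,329.43
$169,329.43 is under the $241,000 cap.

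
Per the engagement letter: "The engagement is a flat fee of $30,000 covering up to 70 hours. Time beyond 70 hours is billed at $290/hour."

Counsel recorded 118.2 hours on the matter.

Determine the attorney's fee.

Flat fee: $30,000.00
Excess hours: 118.2 − 70 = 48.2
Overrun: 48.2 × $290 = $13,978.00
Total: $30,000.00 + $13,978.00 = $43,978.00

$43,978.00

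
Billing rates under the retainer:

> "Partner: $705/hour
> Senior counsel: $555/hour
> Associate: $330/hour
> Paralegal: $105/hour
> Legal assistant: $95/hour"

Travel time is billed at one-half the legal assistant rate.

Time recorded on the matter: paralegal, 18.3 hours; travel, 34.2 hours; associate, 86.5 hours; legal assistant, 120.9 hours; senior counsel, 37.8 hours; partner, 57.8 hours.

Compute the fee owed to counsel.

Partner: 57.8 × $705 = $40,749.00
Senior counsel: 37.8 × $555 = $20,979.00
Associate: 86.5 × $330 = $28,545.00
Paralegal: 18.3 × $105 = $1,921.50
Legal assistant: 120.9 × $95 = $11,485.50
Subtotal: $40,749.00 + $20,979.00 + $28,545.00 + $1,921.50 + $11,485.50 = $103,680.00
Travel: 34.2 × ($95 ÷ 2) = 34.2 × $47.50 = $1,624.50
Total: $103,680.00 + $1,624.50 = $105,304.50

$105,304.50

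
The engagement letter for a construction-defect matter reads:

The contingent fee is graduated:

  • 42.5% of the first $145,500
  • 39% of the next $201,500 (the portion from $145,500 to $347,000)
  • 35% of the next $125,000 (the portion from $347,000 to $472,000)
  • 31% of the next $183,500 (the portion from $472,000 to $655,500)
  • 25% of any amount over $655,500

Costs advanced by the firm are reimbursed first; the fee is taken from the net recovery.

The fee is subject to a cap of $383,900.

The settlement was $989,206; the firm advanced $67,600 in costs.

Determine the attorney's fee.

$307,584.00

Fee base (net of costs): $989,206 − $67,600 = $921,606
First $145,500 at 42.5% = $61,837.50
Next $201,500 at 39% = $78,585.00
Next $125,000 at 35% = $43,750.00
Next $183,500 at 31% = $56,885.00
Remaining $266,106 at 25% = $66,526.50
Fee: $61,837.50 + $78,585.00 + $43,750.00 + $56,885.00 + $66,526.50 = $307,584.00
$307,584.00 is under the $383,900 cap.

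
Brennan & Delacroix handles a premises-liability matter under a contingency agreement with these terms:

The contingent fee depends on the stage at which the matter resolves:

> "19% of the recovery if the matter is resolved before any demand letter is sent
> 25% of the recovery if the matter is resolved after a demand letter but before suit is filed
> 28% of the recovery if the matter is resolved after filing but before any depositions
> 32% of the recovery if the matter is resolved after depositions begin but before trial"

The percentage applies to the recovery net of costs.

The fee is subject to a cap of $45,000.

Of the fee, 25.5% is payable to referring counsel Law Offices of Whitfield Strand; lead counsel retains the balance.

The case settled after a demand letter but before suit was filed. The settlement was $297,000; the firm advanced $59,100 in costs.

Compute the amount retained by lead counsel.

$33,525.00

Fee base (net of costs): $297,000 − $59,100 = $237,900
The matter settled after a demand letter but before suit was filed, so the 25% rate applies.
$237,900 × 25% = $59,475.00
$59,475.00 exceeds the $45,000 cap, so the fee is capped at $45,000.00.
Referral share: 25.5% of $45,000.00 = $11,475.00; lead counsel retains $45,000.00 − $11,475.00 = $33,525.00.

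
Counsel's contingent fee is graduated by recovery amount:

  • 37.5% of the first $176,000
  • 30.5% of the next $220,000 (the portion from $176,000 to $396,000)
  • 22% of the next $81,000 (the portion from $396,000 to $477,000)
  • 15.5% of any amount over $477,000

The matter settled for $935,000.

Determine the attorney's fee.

First $176,000 at 37.5% = $66,000.00
Next $220,000 at 30.5% = $67,100.00
Next $81,000 at 22% = $17,820.00
Remaining $458,000 at 15.5% = $70,990.00
Fee: $66,000.00 + $67,100.00 + $17,820.00 + $70,990.00 = $221,910.00

$221,910.00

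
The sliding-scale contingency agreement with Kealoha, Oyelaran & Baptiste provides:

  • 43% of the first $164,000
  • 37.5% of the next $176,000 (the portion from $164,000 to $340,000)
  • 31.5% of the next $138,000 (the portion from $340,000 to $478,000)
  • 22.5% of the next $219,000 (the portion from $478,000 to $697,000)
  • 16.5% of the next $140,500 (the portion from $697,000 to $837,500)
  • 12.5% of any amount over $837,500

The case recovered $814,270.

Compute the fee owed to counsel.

First $164,000 at 43% = $70,520.00
Next $176,000 at 37.5% = $66,000.00
Next $138,000 at 31.5% = $43,470.00
Next $219,000 at 22.5% = $49,275.00
Remaining $117,270 at 16.5% = $19,349.55
Fee: $70,520.00 + $66,000.00 + $43,470.00 + $49,275.00 + $19,349.55 = $248,614.55

$248,614.55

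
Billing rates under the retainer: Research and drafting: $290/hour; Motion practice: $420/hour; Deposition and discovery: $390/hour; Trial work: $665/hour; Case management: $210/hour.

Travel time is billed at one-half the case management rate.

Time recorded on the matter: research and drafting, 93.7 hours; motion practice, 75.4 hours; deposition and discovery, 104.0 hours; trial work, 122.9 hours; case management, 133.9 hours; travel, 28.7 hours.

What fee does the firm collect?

Research and drafting: 93.7 × $290 = $27,173.00
Motion practice: 75.4 × $420 = $31,668.00
Deposition and discovery: 104.0 × $390 = $40,560.00
Trial work: 122.9 × $665 = $81,728.50
Case management: 133.9 × $210 = $28,119.00
Subtotal: $27,173.00 + $31,668.00 + $40,560.00 + $81,728.50 + $28,119.00 = $209,248.50
Travel: 28.7 × ($210 ÷ 2) = 28.7 × $105.00 = $3,013.50
Total: $209,248.50 + $3,013.50 = $212,262.00

$212,262.00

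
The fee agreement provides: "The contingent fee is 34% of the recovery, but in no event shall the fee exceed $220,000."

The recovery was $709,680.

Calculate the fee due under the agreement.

$220,000.00

34% of $709,680 = $241,291.20
That exceeds the $220,000 cap, so the fee is capped at $220,000.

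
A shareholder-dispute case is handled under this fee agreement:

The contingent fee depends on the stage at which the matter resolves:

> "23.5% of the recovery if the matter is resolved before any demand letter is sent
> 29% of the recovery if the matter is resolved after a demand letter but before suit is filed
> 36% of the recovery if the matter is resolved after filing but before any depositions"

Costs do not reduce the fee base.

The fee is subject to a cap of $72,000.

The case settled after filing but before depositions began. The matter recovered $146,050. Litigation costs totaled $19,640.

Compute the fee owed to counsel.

$52,578.00

Fee base is the gross recovery, $146,050; costs are reimbursed separately.
The matter settled after filing but before depositions began, so the 36% rate applies.
$146,050 × 36% = $52,578.00
$52,578.00 is under the $72,000 cap.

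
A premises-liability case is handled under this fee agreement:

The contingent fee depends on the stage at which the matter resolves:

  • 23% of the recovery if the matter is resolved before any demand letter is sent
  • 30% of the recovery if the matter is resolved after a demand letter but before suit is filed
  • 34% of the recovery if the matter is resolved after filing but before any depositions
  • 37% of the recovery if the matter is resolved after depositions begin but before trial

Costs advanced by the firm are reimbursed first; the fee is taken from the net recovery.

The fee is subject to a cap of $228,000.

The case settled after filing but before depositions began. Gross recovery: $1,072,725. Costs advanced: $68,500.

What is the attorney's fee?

Fee base (net of costs): $1,072,725 − $68,500 = $1,004,225
The matter settled after filing but before depositions began, so the 34% rate applies.
$1,004,225 × 34% = $341,436.50
$341,436.50 exceeds the $228,000 cap, so the fee is capped at $228,000.00.

$228,000.00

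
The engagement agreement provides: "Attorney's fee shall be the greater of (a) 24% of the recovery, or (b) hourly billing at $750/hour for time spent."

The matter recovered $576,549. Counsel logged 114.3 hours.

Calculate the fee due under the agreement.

$138,371.76

(a) 24% of $576,549 = $138,371.76
(b) 114.3 × $750 = $85,725.00
The greater is (a): $138,371.76.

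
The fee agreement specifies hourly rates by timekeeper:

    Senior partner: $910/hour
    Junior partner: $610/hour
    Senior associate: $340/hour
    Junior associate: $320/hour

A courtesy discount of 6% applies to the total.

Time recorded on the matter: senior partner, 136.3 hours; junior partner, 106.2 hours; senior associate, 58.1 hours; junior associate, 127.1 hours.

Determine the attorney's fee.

$234,286.54

Senior partner: 136.3 × $910 = $124,033.00
Junior partner: 106.2 × $610 = $64,782.00
Senior associate: 58.1 × $340 = $19,754.00
Junior associate: 127.1 × $320 = $40,672.00
Subtotal: $249,241.00
Less 6% discount: −$14,954.46
Total: $249,241.00 − $14,954.46 = $234,286.54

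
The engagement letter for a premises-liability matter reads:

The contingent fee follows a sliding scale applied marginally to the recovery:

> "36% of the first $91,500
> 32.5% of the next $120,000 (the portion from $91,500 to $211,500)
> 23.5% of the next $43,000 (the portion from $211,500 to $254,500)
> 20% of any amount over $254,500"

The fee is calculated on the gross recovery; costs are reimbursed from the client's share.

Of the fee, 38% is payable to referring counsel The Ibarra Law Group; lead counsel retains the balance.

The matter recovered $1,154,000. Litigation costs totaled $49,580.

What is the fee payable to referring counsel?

$99,539.10

Fee base is the gross recovery, $1,154,000; costs are reimbursed separately.
First $91,500 at 36% = $32,940.00
Next $120,000 at 32.5% = $39,000.00
Next $43,000 at 23.5% = $10,105.00
Remaining $899,500 at 20% = $179,900.00
Fee: $32,940.00 + $39,000.00 + $10,105.00 + $179,900.00 = $261,945.00
Referral share: 38% of $261,945.00 = $99,539.10; lead counsel retains $261,945.00 − $99,539.10 = $162,405.90.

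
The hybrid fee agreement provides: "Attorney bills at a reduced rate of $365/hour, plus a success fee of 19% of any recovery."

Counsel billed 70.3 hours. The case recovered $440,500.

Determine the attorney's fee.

$109,354.50

Hourly: 70.3 × $365 = $25,659.50
Success fee: 19% of $440,500 = $83,695.00
Total: $25,659.50 + $83,695.00 = $109,354.50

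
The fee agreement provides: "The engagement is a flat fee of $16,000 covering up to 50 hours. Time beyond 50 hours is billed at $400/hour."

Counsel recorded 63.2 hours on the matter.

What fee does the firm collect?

$21,280.00

Flat fee: $16,000.00
Excess hours: 63.2 − 50 = 13.2
Overrun: 13.2 × $400 = $5,280.00
Total: $16,000.00 + $5,280.00 = $21,280.00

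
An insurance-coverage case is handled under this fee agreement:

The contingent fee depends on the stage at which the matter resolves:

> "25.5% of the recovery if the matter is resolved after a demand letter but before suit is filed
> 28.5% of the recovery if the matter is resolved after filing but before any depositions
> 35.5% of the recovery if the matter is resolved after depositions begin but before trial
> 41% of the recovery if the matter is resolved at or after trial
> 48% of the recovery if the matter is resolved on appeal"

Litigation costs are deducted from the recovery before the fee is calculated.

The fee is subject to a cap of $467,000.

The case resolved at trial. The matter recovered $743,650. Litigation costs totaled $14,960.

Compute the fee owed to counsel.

$298,762.90

Fee base (net of costs): $743,650 − $14,960 = $728,690
The matter resolved at trial, so the 41% rate applies.
$728,690 × 41% = $298,762.90
$298,762.90 is under the $467,000 cap.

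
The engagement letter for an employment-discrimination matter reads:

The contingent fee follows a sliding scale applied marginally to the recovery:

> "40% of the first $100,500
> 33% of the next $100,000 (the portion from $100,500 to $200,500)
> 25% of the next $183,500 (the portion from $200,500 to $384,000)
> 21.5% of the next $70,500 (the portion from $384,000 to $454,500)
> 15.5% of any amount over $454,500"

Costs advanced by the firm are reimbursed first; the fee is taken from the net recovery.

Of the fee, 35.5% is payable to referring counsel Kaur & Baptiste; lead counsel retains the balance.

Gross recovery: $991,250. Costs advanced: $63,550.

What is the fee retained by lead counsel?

Fee base (net of costs): $991,250 − $63,550 = $927,700
First $100,500 at 40% = $40,200.00
Next $100,000 at 33% = $33,000.00
Next $183,500 at 25% = $45,875.00
Next $70,500 at 21.5% = $15,157.50
Remaining $473,200 at 15.5% = $73,346.00
Fee: $40,200.00 + $33,000.00 + $45,875.00 + $15,157.50 + $73,346.00 = $207,578.50
Referral share: 35.5% of $207,578.50 = $73,690.37; lead counsel retains $207,578.50 − $73,690.37 = $133,888.13.

$133,888.13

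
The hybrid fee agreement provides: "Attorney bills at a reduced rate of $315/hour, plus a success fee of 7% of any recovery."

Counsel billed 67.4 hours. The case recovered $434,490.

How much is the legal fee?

$51,645.30

Hourly: 67.4 × $315 = $21,231.00
Success fee: 7% of $434,490 = $30,414.30
Total: $21,231.00 + $30,414.30 = $51,645.30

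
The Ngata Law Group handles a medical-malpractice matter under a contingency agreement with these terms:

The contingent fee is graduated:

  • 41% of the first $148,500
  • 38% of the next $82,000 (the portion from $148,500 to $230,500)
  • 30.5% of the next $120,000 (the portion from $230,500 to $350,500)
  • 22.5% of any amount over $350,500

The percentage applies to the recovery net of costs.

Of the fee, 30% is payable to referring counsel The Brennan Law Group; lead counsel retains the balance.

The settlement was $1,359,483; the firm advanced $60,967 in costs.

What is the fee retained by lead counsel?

$239,364.02

Fee base (net of costs): $1,359,483 − $60,967 = $1,298,516
First $148,500 at 41% = $60,885.00
Next $82,000 at 38% = $31,160.00
Next $120,000 at 30.5% = $36,600.00
Remaining $948,016 at 22.5% = $213,303.60
Fee: $60,885.00 + $31,160.00 + $36,600.00 + $213,303.60 = $341,948.60
Referral share: 30% of $341,948.60 = $102,584.58; lead counsel retains $341,948.60 − $102,584.58 = $239,364.02.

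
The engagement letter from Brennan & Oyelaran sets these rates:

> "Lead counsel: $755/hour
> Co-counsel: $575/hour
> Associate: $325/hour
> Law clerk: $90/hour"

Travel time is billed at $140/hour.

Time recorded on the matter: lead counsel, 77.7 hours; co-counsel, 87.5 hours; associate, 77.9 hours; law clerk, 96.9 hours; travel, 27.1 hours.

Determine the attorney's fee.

Lead counsel: 77.7 × $755 = $58,663.50
Co-counsel: 87.5 × $575 = $50,312.50
Associate: 77.9 × $325 = $25,317.50
Law clerk: 96.9 × $90 = $8,721.00
Subtotal: $58,663.50 + $50,312.50 + $25,317.50 + $8,721.00 = $143,014.50
Travel: 27.1 × $140 = $3,794.00
Total: $143,014.50 + $3,794.00 = $146,808.50

$146,808.50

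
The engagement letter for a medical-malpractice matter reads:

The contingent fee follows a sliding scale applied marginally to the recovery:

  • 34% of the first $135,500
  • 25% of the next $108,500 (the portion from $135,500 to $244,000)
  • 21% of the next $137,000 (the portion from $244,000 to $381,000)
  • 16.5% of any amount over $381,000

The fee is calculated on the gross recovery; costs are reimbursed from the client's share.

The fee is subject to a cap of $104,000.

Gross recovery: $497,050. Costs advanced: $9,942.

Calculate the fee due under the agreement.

Fee base is the gross recovery, $497,050; costs are reimbursed separately.
First $135,500 at 34% = $46,070.00
Next $108,500 at 25% = $27,125.00
Next $137,000 at 21% = $28,770.00
Remaining $116,050 at 16.5% = $19,148.25
Fee: $46,070.00 + $27,125.00 + $28,770.00 + $19,148.25 = $121,113.25
$121,113.25 exceeds the $104,000 cap, so the fee is capped at $104,000.00.

$104,000.00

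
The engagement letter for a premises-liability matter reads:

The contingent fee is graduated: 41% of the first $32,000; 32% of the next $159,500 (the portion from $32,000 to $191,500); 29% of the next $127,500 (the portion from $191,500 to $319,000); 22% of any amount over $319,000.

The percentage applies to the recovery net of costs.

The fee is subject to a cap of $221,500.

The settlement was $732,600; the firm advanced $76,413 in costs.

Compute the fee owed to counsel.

Fee base (net of costs): $732,600 − $76,413 = $656,187
First $32,000 at 41% = $13,120.00
Next $159,500 at 32% = $51,040.00
Next $127,500 at 29% = $36,975.00
Remaining $337,187 at 22% = $74,181.14
Fee: $13,120.00 + $51,040.00 + $36,975.00 + $74,181.14 = $175,316.14
$175,316.14 is under the $221,500 cap.

$175,316.14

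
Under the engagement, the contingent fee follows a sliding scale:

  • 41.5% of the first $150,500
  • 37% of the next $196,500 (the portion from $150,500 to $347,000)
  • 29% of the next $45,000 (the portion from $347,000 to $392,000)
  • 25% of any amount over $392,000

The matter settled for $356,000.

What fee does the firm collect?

First $150,500 at 41.5% = $62,457.50
Next $196,500 at 37% = $72,705.00
Remaining $9,000 at 29% = $2,610.00
Fee: $62,457.50 + $72,705.00 + $2,610.00 = $137,772.50

$137,772.50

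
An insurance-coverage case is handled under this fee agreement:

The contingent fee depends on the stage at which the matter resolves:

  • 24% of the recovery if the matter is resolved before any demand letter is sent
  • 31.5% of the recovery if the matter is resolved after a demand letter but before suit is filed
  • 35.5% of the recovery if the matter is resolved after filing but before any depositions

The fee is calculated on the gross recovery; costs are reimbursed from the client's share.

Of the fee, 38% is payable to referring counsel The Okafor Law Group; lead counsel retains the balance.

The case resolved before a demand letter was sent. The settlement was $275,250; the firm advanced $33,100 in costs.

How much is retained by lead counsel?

Fee base is the gross recovery, $275,250; costs are reimbursed separately.
The matter resolved before a demand letter was sent, so the 24% rate applies.
$275,250 × 24% = $66,060.00
Referral share: 38% of $66,060.00 = $25,102.80; lead counsel retains $66,060.00 − $25,102.80 = $40,957.20.

$40,957.20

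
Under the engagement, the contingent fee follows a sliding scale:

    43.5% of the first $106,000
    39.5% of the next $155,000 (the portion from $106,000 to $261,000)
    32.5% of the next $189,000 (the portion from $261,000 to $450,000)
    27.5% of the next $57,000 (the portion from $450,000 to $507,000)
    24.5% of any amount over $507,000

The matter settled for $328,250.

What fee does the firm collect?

First $106,000 at 43.5% = $46,110.00
Next $155,000 at 39.5% = $61,225.00
Remaining $67,250 at 32.5% = $21,856.25
Fee: $46,110.00 + $61,225.00 + $21,856.25 = $129,191.25

$129,191.25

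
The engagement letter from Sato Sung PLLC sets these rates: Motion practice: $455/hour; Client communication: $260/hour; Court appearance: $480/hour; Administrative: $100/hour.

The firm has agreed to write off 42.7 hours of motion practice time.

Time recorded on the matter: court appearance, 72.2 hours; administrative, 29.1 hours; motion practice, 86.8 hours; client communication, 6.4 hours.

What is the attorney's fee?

$59,295.50

Motion practice: 86.8 × $455 = $39,494.00
Client communication: 6.4 × $260 = $1,664.00
Court appearance: 72.2 × $480 = $34,656.00
Administrative: 29.1 × $100 = $2,910.00
Subtotal: $78,724.00
Write-off: 42.7 × $455 = $19,428.50
Total: $78,724.00 − $19,428.50 = $59,295.50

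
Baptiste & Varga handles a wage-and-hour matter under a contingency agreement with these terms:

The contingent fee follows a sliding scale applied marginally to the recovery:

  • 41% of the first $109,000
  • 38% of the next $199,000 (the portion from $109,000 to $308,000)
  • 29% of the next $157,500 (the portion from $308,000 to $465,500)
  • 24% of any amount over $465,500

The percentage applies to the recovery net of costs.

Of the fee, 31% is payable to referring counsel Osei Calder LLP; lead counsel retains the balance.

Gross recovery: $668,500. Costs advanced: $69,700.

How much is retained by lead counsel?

Fee base (net of costs): $668,500 − $69,700 = $598,800
First $109,000 at 41% = $44,690.00
Next $199,000 at 38% = $75,620.00
Next $157,500 at 29% = $45,675.00
Remaining $133,300 at 24% = $31,992.00
Fee: $44,690.00 + $75,620.00 + $45,675.00 + $31,992.00 = $197,977.00
Referral share: 31% of $197,977.00 = $61,372.87; lead counsel retains $197,977.00 − $61,372.87 = $136,604.13.

$136,604.13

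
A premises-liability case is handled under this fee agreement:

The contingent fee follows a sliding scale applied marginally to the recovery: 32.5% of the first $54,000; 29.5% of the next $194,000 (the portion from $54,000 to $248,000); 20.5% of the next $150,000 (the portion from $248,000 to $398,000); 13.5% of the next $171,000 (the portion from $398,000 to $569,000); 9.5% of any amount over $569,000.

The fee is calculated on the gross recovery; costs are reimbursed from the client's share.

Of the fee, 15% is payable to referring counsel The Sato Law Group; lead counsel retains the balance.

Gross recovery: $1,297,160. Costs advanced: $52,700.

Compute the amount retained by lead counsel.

$168,121.67

Fee base is the gross recovery, $1,297,160; costs are reimbursed separately.
First $54,000 at 32.5% = $17,550.00
Next $194,000 at 29.5% = $57,230.00
Next $150,000 at 20.5% = $30,750.00
Next $171,000 at 13.5% = $23,085.00
Remaining $728,160 at 9.5% = $69,175.20
Fee: $17,550.00 + $57,230.00 + $30,750.00 + $23,085.00 + $69,175.20 = $197,790.20
Referral share: 15% of $197,790.20 = $29,668.53; lead counsel retains $197,790.20 − $29,668.53 = $168,121.67.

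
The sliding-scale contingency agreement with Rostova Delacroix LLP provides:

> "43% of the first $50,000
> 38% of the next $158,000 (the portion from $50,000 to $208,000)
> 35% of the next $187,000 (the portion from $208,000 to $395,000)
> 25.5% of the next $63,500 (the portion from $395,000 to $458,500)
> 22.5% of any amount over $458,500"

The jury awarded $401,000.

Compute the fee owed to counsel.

First $50,000 at 43% = $21,500.00
Next $158,000 at 38% = $60,040.00
Next $187,000 at 35% = $65,450.00
Remaining $6,000 at 25.5% = $1,530.00
Fee: $21,500.00 + $60,040.00 + $65,450.00 + $1,530.00 = $148,520.00

$148,520.00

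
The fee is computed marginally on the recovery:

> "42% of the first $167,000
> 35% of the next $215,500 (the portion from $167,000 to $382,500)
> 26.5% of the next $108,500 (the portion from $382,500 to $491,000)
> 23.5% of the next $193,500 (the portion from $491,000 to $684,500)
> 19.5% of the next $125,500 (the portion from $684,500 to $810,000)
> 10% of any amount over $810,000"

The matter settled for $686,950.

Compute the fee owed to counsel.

First $167,000 at 42% = $70,140.00
Next $215,500 at 35% = $75,425.00
Next $108,500 at 26.5% = $28,752.50
Next $193,500 at 23.5% = $45,472.50
Remaining $2,450 at 19.5% = $477.75
Fee: $70,140.00 + $75,425.00 + $28,752.50 + $45,472.50 + $477.75 = $220,267.75

$220,267.75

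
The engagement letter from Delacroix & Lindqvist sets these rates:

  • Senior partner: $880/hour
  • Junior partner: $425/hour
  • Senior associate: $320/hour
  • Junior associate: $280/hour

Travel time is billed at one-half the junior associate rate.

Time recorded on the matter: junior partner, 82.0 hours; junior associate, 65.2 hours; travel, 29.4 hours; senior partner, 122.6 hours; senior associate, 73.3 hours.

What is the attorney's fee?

Senior partner: 122.6 × $880 = $107,888.00
Junior partner: 82.0 × $425 = $34,850.00
Senior associate: 73.3 × $320 = $23,456.00
Junior associate: 65.2 × $280 = $18,256.00
Subtotal: $107,888.00 + $34,850.00 + $23,456.00 + $18,256.00 = $184,450.00
Travel: 29.4 × ($280 ÷ 2) = 29.4 × $140.00 = $4,116.00
Total: $184,450.00 + $4,116.00 = $188,566.00

$188,566.00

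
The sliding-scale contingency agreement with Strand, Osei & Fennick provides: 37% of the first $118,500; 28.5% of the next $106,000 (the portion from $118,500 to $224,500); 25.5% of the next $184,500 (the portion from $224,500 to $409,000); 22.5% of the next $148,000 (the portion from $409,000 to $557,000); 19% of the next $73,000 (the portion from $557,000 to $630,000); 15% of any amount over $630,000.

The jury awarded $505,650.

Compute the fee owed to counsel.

First $118,500 at 37% = $43,845.00
Next $106,000 at 28.5% = $30,210.00
Next $184,500 at 25.5% = $47,047.50
Remaining $96,650 at 22.5% = $21,746.25
Fee: $43,845.00 + $30,210.00 + $47,047.50 + $21,746.25 = $142,848.75

$142,848.75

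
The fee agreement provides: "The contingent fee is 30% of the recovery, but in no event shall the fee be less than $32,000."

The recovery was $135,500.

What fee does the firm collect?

30% of $135,500 = $40,650.00
That exceeds the $32,000 minimum.

$40,650.00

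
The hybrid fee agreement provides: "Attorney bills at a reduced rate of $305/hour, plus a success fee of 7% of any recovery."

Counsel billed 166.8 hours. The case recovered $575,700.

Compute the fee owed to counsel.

$91,173.00

Hourly: 166.8 × $305 = $50,874.00
Success fee: 7% of $575,700 = $40,299.00
Total: $50,874.00 + $40,299.00 = $91,173.00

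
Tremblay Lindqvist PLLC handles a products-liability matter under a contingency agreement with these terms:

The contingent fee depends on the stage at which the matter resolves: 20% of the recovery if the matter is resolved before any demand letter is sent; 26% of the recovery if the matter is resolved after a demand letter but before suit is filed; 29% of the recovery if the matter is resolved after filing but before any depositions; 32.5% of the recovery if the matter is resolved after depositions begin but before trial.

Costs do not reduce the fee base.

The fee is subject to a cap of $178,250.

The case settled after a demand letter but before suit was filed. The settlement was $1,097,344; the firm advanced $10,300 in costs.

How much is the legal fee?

Fee base is the gross recovery, $1,097,344; costs are reimbursed separately.
The matter settled after a demand letter but before suit was filed, so the 26% rate applies.
$1,097,344 × 26% = $285,309.44
$285,309.44 exceeds the $178,250 cap, so the fee is capped at $178,250.00.

$178,250.00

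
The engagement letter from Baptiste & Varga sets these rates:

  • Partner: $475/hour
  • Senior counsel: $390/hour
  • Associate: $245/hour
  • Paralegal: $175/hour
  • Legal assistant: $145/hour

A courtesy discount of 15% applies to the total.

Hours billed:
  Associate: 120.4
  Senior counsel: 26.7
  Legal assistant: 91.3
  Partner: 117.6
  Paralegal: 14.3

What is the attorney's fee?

Partner: 117.6 × $475 = $55,860.00
Senior counsel: 26.7 × $390 = $10,413.00
Associate: 120.4 × $245 = $29,498.00
Paralegal: 14.3 × $175 = $2,502.50
Legal assistant: 91.3 × $145 = $13,238.50
Subtotal: $111,512.00
Less 15% discount: −$16,726.80
Total: $111,512.00 − $16,726.80 = $94,785.20

$94,785.20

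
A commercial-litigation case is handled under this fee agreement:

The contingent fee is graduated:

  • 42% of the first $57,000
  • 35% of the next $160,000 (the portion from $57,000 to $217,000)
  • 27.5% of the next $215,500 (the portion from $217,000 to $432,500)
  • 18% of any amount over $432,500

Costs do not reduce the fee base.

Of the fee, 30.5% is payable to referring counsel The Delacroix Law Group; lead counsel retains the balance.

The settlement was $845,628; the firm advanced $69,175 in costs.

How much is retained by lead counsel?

$148,428.05

Fee base is the gross recovery, $845,628; costs are reimbursed separately.
First $57,000 at 42% = $23,940.00
Next $160,000 at 35% = $56,000.00
Next $215,500 at 27.5% = $59,262.50
Remaining $413,128 at 18% = $74,363.04
Fee: $23,940.00 + $56,000.00 + $59,262.50 + $74,363.04 = $213,565.54
Referral share: 30.5% of $213,565.54 = $65,137.49; lead counsel retains $213,565.54 − $65,137.49 = $148,428.05.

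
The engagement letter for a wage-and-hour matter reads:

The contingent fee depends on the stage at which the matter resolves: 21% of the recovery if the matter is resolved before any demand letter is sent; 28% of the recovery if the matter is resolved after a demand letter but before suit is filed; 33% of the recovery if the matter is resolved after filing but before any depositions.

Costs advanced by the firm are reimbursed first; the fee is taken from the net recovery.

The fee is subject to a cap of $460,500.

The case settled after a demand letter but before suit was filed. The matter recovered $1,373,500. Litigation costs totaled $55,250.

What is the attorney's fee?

Fee base (net of costs): $1,373,500 − $55,250 = $1,318,250
The matter settled after a demand letter but before suit was filed, so the 28% rate applies.
$1,318,250 × 28% = $369,110.00
$369,110.00 is under the $460,500 cap.

$369,110.00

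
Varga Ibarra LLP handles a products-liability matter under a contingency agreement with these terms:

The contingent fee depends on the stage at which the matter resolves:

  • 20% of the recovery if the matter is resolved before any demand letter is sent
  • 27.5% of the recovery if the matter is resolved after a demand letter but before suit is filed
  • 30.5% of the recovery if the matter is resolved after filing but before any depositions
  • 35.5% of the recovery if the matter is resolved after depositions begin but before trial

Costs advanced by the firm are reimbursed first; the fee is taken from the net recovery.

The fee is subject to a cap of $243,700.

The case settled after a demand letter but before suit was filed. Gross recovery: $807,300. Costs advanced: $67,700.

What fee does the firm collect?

Fee base (net of costs): $807,300 − $67,700 = $739,600
The matter settled after a demand letter but before suit was filed, so the 27.5% rate applies.
$739,600 × 27.5% = $203,390.00
$203,390.00 is under the $243,700 cap.

$203,390.00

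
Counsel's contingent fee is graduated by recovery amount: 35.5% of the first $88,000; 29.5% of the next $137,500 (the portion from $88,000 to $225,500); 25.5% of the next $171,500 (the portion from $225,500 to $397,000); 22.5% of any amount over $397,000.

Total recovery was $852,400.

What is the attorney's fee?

$218,000.00

First $88,000 at 35.5% = $31,240.00
Next $137,500 at 29.5% = $40,562.50
Next $171,500 at 25.5% = $43,732.50
Remaining $455,400 at 22.5% = $102,465.00
Fee: $31,240.00 + $40,562.50 + $43,732.50 + $102,465.00 = $218,000.00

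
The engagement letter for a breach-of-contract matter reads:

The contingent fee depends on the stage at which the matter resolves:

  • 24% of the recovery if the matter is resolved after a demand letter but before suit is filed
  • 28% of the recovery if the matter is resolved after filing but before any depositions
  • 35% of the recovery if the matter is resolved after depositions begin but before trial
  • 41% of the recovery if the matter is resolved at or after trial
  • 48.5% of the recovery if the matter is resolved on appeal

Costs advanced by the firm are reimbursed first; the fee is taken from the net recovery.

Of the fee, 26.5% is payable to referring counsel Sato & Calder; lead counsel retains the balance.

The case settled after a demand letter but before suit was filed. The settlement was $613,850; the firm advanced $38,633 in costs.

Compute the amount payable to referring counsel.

Fee base (net of costs): $613,850 − $38,633 = $575,217
The matter settled after a demand letter but before suit was filed, so the 24% rate applies.
$575,217 × 24% = $138,052.08
Referral share: 26.5% of $138,052.08 = $36,583.80; lead counsel retains $138,052.08 − $36,583.80 = $101,468.28.

$36,583.80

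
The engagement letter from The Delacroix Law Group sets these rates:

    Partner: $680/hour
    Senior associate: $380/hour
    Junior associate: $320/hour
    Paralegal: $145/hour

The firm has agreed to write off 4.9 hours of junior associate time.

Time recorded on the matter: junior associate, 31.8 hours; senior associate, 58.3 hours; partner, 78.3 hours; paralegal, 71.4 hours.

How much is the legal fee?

Partner: 78.3 × $680 = $53,244.00
Senior associate: 58.3 × $380 = $22,154.00
Junior associate: 31.8 × $320 = $10,176.00
Paralegal: 71.4 × $145 = $10,353.00
Subtotal: $95,927.00
Write-off: 4.9 × $320 = $1,568.00
Total: $95,927.00 − $1,568.00 = $94,359.00

$94,359.00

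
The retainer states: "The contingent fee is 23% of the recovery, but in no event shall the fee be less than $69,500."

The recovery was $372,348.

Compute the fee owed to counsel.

$85,640.04

23% of $372,348 = $85,640.04
That exceeds the $69,500 minimum.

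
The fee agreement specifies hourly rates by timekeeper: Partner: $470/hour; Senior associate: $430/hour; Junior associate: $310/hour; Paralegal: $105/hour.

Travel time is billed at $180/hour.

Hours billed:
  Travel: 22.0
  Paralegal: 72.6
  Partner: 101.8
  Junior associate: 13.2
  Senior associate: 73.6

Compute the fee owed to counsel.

$95,169.00

Partner: 101.8 × $470 = $47,846.00
Senior associate: 73.6 × $430 = $31,648.00
Junior associate: 13.2 × $310 = $4,092.00
Paralegal: 72.6 × $105 = $7,623.00
Subtotal: $47,846.00 + $31,648.00 + $4,092.00 + $7,623.00 = $91,209.00
Travel: 22.0 × $180 = $3,960.00
Total: $91,209.00 + $3,960.00 = $95,169.00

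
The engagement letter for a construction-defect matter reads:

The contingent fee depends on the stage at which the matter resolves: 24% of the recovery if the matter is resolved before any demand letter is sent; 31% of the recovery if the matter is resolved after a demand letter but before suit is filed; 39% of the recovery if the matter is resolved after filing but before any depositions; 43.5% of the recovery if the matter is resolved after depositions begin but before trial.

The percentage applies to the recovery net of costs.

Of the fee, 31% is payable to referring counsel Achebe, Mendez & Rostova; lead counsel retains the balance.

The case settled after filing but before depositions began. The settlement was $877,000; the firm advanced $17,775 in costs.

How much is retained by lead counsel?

Fee base (net of costs): $877,000 − $17,775 = $859,225
The matter settled after filing but before depositions began, so the 39% rate applies.
$859,225 × 39% = $335,097.75
Referral share: 31% of $335,097.75 = $103,880.30; lead counsel retains $335,097.75 − $103,880.30 = $231,217.45.

$231,217.45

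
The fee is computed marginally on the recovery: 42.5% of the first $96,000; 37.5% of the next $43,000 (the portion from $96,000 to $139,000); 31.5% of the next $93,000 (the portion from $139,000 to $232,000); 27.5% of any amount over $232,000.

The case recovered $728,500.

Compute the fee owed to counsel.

$222,757.50

First $96,000 at 42.5% = $40,800.00
Next $43,000 at 37.5% = $16,125.00
Next $93,000 at 31.5% = $29,295.00
Remaining $496,500 at 27.5% = $136,537.50
Fee: $40,800.00 + $16,125.00 + $29,295.00 + $136,537.50 = $222,757.50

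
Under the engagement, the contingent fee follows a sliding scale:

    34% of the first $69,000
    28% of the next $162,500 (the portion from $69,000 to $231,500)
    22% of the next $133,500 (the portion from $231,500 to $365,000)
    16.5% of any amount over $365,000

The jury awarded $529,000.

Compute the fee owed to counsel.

$125,390.00

First $69,000 at 34% = $23,460.00
Next $162,500 at 28% = $45,500.00
Next $133,500 at 22% = $29,370.00
Remaining $164,000 at 16.5% = $27,060.00
Fee: $23,460.00 + $45,500.00 + $29,370.00 + $27,060.00 = $125,390.00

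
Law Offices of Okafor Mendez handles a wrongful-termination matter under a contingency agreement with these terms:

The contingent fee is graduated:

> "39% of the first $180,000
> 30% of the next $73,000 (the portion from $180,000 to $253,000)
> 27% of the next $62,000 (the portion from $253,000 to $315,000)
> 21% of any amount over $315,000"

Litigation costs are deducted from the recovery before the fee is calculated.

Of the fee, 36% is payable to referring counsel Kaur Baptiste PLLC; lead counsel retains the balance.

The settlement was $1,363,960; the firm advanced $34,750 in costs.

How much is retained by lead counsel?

Fee base (net of costs): $1,363,960 − $34,750 = $1,329,210
First $180,000 at 39% = $70,200.00
Next $73,000 at 30% = $21,900.00
Next $62,000 at 27% = $16,740.00
Remaining $1,014,210 at 21% = $212,984.10
Fee: $70,200.00 + $21,900.00 + $16,740.00 + $212,984.10 = $321,824.10
Referral share: 36% of $321,824.10 = $115,856.68; lead counsel retains $321,824.10 − $115,856.68 = $205,967.42.

$205,967.42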